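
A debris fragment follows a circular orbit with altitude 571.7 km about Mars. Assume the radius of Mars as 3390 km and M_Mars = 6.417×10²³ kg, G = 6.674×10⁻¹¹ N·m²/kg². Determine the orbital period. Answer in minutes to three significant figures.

T ≈ 126 minutes

μ = GM = 6.674×10⁻¹¹ × 6.417×10²³ = 4.283×10¹³ m³/s².
r = 3390 + 571.7 = 3961.7 km = 3.9617×10⁶ m.
Kepler's third law: T = 2π√(r³/μ) = 2π√((3.962×10⁶)³ / 4.283×10¹³).
r³/μ = 1.452×10⁶ s², so T = 2π × 1.205×10³ = 7.571×10³ s.
Converting: 7.571×10³ s ÷ 60.00 = 126.2 minutes.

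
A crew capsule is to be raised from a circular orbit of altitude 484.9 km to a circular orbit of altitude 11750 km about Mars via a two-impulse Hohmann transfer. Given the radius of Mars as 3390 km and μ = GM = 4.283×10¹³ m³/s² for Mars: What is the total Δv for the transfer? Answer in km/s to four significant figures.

r₁ = 3390 + 484.9 = 3874.9 km = 3.8749×10⁶ m.
r₂ = 3390 + 11750 = 15140 km = 1.5140×10⁷ m.
Transfer ellipse a_t = (r₁ + r₂)/2 = 9.507×10⁶ m.
At r₁: circular v_c1 = √(μ/r₁) = 3325 m/s; transfer-periapsis v_p = √[μ(2/r₁ − 1/a_t)] = 4195 m/s.
Δv₁ = v_p − v_c1 = 870.8 m/s.
At r₂: circular v_c2 = √(μ/r₂) = 1682 m/s; transfer-apoapsis v_a = √[μ(2/r₂ − 1/a_t)] = 1074 m/s.
Δv₂ = v_c2 − v_a = 608.2 m/s.
Total Δv = Δv₁ + Δv₂ = 1479 m/s = 1.479 km/s.

Δv_total ≈ 1.479 km/s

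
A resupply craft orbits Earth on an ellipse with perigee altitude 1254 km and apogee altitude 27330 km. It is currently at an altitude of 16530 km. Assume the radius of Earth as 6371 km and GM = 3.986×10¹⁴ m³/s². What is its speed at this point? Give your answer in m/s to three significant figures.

v ≈ 3940 m/s

r_p = 6371 + 1254 = 7625.0 km = 7.6250×10⁶ m.
r_a = 6371 + 27330 = 33701 km = 3.3701×10⁷ m.
r = 6371 + 16530 = 22901 km = 2.290×10⁷ m.
Semi-major axis a = (r_p + r_a)/2 = 20663 km = 2.066×10⁷ m.
Vis-viva: v² = μ(2/r − 1/a) = 3.986×10¹⁴ × (8.733×10⁻⁸ − 4.840×10⁻⁸) = 1.552×10⁷ m²/s².
v = 3940 m/s.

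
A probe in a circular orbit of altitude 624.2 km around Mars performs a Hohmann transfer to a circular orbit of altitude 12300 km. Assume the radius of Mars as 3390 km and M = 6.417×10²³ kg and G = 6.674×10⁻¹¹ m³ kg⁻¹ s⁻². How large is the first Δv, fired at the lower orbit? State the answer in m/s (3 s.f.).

Δv ≈ 856 m/s

μ = GM = 6.674×10⁻¹¹ × 6.417×10²³ = 4.283×10¹³ m³/s².
r₁ = 3390 + 624.2 = 4014.2 km = 4.0142×10⁶ m.
r₂ = 3390 + 12300 = 15690 km = 1.5690×10⁷ m.
Transfer ellipse a_t = (r₁ + r₂)/2 = 9.852×10⁶ m.
At r₁: circular v_c1 = √(μ/r₁) = 3266 m/s; transfer-periapsis v_p = √[μ(2/r₁ − 1/a_t)] = 4122 m/s.
Δv₁ = v_p − v_c1 = 855.7 m/s.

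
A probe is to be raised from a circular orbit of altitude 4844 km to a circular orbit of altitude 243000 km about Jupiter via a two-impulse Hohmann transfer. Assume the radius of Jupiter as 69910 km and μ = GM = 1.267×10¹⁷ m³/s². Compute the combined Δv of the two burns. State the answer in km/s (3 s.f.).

Δv_total ≈ 18.8 km/s

r₁ = 69910 + 4844 = 74754 km = 7.4754×10⁷ m.
r₂ = 69910 + 243000 = 312910 km = 3.1291×10⁸ m.
Transfer ellipse a_t = (r₁ + r₂)/2 = 1.938×10⁸ m.
At r₁: circular v_c1 = √(μ/r₁) = 41170 m/s; transfer-perijove v_p = √[μ(2/r₁ − 1/a_t)] = 52310 m/s.
Δv₁ = v_p − v_c1 = 11140 m/s.
At r₂: circular v_c2 = √(μ/r₂) = 20120 m/s; transfer-apojove v_a = √[μ(2/r₂ − 1/a_t)] = 12500 m/s.
Δv₂ = v_c2 − v_a = 7626 m/s.
Total Δv = Δv₁ + Δv₂ = 18760 m/s = 18.76 km/s.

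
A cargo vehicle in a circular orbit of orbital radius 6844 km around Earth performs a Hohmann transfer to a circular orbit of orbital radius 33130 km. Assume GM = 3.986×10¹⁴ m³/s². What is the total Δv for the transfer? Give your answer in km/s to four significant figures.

r₁ = 6844 km = 6.844×10⁶ m.
r₂ = 33130 km = 3.313×10⁷ m.
Transfer ellipse a_t = (r₁ + r₂)/2 = 1.999×10⁷ m.
At r₁: circular v_c1 = √(μ/r₁) = 7632 m/s; transfer-perigee v_p = √[μ(2/r₁ − 1/a_t)] = 9825 m/s.
Δv₁ = v_p − v_c1 = 2194 m/s.
At r₂: circular v_c2 = √(μ/r₂) = 3469 m/s; transfer-apogee v_a = √[μ(2/r₂ − 1/a_t)] = 2030 m/s.
Δv₂ = v_c2 − v_a = 1439 m/s.
Total Δv = Δv₁ + Δv₂ = 3633 m/s = 3.633 km/s.

Δv_total ≈ 3.633 km/s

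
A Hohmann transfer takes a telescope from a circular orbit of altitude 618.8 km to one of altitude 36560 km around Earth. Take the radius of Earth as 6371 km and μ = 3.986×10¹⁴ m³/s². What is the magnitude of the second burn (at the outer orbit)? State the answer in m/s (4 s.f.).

r₁ = 6371 + 618.8 = 6989.8 km = 6.9898×10⁶ m.
r₂ = 6371 + 36560 = 42931 km = 4.2931×10⁷ m.
Transfer ellipse a_t = (r₁ + r₂)/2 = 2.496×10⁷ m.
At r₁: circular v_c1 = √(μ/r₁) = 7552 m/s; transfer-perigee v_p = √[μ(2/r₁ − 1/a_t)] = 9904 m/s.
At r₂: circular v_c2 = √(μ/r₂) = 3047 m/s; transfer-apogee v_a = √[μ(2/r₂ − 1/a_t)] = 1612 m/s.
Δv₂ = v_c2 − v_a = 1435 m/s.

Δv ≈ 1435 m/s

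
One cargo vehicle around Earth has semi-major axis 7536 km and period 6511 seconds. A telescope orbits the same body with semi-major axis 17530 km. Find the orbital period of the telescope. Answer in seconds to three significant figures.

T₂ ≈ 23100 seconds

Kepler's third law: T² ∝ a³, so T₂ = T₁ (a₂/a₁)^(3/2).
a₂/a₁ = 2.326, (a₂/a₁)^(3/2) = 3.548.
T₂ = 6511 × 3.548 = 23100 seconds.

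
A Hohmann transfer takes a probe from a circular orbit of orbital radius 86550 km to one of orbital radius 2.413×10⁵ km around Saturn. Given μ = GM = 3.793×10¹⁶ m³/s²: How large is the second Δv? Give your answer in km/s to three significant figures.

r₁ = 86550 km = 8.655×10⁷ m.
r₂ = 2.413×10⁵ km = 2.413×10⁸ m.
Transfer ellipse a_t = (r₁ + r₂)/2 = 1.639×10⁸ m.
At r₁: circular v_c1 = √(μ/r₁) = 20930 m/s; transfer-perikrone v_p = √[μ(2/r₁ − 1/a_t)] = 25400 m/s.
At r₂: circular v_c2 = √(μ/r₂) = 12540 m/s; transfer-apokrone v_a = √[μ(2/r₂ − 1/a_t)] = 9110 m/s.
Δv₂ = v_c2 − v_a = 3427 m/s.
= 3.427 km/s.

Δv ≈ 3.43 km/s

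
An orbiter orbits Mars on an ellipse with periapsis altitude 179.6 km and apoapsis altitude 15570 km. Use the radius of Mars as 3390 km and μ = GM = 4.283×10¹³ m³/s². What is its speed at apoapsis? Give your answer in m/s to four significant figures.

r_p = 3390 + 179.6 = 3569.6 km = 3.5696×10⁶ m.
r_a = 3390 + 15570 = 18960 km = 1.8960×10⁷ m.
Semi-major axis a = (r_p + r_a)/2 = 11265 km = 1.126×10⁷ m.
Vis-viva: v² = μ(2/r − 1/a) = 4.283×10¹³ × (1.055×10⁻⁷ − 8.877×10⁻⁸) = 7.158×10⁵ m²/s².
v = 846.1 m/s.

v ≈ 846.1 m/s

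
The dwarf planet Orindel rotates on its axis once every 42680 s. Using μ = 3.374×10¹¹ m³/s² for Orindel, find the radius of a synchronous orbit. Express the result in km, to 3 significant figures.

r_sync ≈ 2500 km

A synchronous orbit has period T, so by Kepler's third law a = (μT²/4π²)^(1/3).
μT²/4π² = 3.374×10¹¹ × (4.268×10⁴)² / 39.48 = 1.557×10¹⁹ m³.
a = 2.497×10⁶ m = 2497.0 km.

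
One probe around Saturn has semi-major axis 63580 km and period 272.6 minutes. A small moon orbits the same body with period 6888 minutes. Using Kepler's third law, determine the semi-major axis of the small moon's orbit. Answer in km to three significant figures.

Kepler's third law: a³ ∝ T², so a₂ = a₁ (T₂/T₁)^(2/3).
T₂/T₁ = 25.27, (T₂/T₁)^(2/3) = 8.611.
a₂ = 63580 × 8.611 = 5.475×10⁵ km.

a₂ ≈ 5.47×10⁵ km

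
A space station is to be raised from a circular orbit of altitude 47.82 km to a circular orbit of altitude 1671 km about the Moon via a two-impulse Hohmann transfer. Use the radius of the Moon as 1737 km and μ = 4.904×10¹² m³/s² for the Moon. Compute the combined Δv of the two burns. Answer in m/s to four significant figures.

Δv_total ≈ 446.5 m/s

r₁ = 1737 + 47.82 = 1784.8 km = 1.7848×10⁶ m.
r₂ = 1737 + 1671 = 3408.0 km = 3.4080×10⁶ m.
Transfer ellipse a_t = (r₁ + r₂)/2 = 2.596×10⁶ m.
At r₁: circular v_c1 = √(μ/r₁) = 1658 m/s; transfer-perilune v_p = √[μ(2/r₁ − 1/a_t)] = 1899 m/s.
Δv₁ = v_p − v_c1 = 241.5 m/s.
At r₂: circular v_c2 = √(μ/r₂) = 1200 m/s; transfer-apolune v_a = √[μ(2/r₂ − 1/a_t)] = 994.6 m/s.
Δv₂ = v_c2 − v_a = 205.0 m/s.
Total Δv = Δv₁ + Δv₂ = 446.5 m/s.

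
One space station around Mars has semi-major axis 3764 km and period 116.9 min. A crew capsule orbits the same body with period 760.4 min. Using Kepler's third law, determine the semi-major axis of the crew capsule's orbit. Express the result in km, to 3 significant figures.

Kepler's third law: a³ ∝ T², so a₂ = a₁ (T₂/T₁)^(2/3).
T₂/T₁ = 6.505, (T₂/T₁)^(2/3) = 3.485.
a₂ = 3764 × 3.485 = 13120 km.

a₂ ≈ 13100 km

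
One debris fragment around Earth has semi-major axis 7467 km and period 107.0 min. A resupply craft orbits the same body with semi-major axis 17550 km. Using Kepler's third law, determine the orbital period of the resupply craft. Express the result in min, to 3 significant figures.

Kepler's third law: T² ∝ a³, so T₂ = T₁ (a₂/a₁)^(3/2).
a₂/a₁ = 2.350, (a₂/a₁)^(3/2) = 3.603.
T₂ = 107.0 × 3.603 = 385.5 min.

T₂ ≈ 386 min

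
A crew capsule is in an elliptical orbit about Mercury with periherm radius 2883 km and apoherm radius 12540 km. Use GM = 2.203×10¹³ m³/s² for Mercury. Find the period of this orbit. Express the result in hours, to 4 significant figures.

Semi-major axis a = (r_p + r_a)/2 = (2883.0 + 12540)/2 = 7711.5 km = 7.712×10⁶ m.
By Kepler's third law T = 2π√(a³/μ) = 2π × 4.562×10³ = 2.867×10⁴ s.
= 7.963 hours.

T ≈ 7.963 hours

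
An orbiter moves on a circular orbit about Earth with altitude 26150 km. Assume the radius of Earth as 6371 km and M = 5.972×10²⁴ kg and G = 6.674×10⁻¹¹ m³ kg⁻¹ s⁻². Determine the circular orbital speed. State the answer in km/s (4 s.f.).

μ = GM = 6.674×10⁻¹¹ × 5.972×10²⁴ = 3.986×10¹⁴ m³/s².
r = 6371 + 26150 = 32521 km = 3.2521×10⁷ m.
For a circular orbit v = √(μ/r) = √(3.986×10¹⁴ / 3.252×10⁷) = √(1.226×10⁷) = 3501 m/s.
That is 3.501 km/s.

v ≈ 3.501 km/s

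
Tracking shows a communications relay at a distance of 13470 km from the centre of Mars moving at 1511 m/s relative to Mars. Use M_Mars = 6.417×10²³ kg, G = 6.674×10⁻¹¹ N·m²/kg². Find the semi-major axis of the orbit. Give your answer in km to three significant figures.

μ = GM = 6.674×10⁻¹¹ × 6.417×10²³ = 4.283×10¹³ m³/s².
r = 1.347×10⁷ m.
Vis-viva rearranged: 1/a = 2/r − v²/μ = 1.485×10⁻⁷ − 5.331×10⁻⁸ = 9.517×10⁻⁸ m⁻¹.
a = 1.051×10⁷ m = 10508 km.

a ≈ 10500 km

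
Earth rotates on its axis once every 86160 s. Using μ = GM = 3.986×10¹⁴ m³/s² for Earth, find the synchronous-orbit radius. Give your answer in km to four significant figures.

r_sync ≈ 42160 km

A synchronous orbit has period T, so by Kepler's third law a = (μT²/4π²)^(1/3).
μT²/4π² = 3.986×10¹⁴ × (8.616×10⁴)² / 39.48 = 7.495×10²² m³.
a = 4.216×10⁷ m = 42163 km.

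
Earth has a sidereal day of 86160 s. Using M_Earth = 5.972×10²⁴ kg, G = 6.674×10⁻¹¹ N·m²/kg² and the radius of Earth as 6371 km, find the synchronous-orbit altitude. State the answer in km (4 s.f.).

μ = GM = 6.674×10⁻¹¹ × 5.972×10²⁴ = 3.986×10¹⁴ m³/s².
A synchronous orbit has period T, so by Kepler's third law a = (μT²/4π²)^(1/3).
μT²/4π² = 3.986×10¹⁴ × (8.616×10⁴)² / 39.48 = 7.495×10²² m³.
a = 4.216×10⁷ m = 42162 km.
Altitude h = a − R = 42162 − 6371 = 35791 km.

h_sync ≈ 35790 km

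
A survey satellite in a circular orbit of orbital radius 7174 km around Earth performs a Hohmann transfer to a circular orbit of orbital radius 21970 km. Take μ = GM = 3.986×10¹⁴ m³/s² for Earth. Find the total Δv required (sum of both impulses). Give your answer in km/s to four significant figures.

Δv_total ≈ 2.969 km/s

r₁ = 7174 km = 7.174×10⁶ m.
r₂ = 21970 km = 2.197×10⁷ m.
Transfer ellipse a_t = (r₁ + r₂)/2 = 1.457×10⁷ m.
At r₁: circular v_c1 = √(μ/r₁) = 7454 m/s; transfer-perigee v_p = √[μ(2/r₁ − 1/a_t)] = 9153 m/s.
Δv₁ = v_p − v_c1 = 1699 m/s.
At r₂: circular v_c2 = √(μ/r₂) = 4259 m/s; transfer-apogee v_a = √[μ(2/r₂ − 1/a_t)] = 2989 m/s.
Δv₂ = v_c2 − v_a = 1271 m/s.
Total Δv = Δv₁ + Δv₂ = 2969 m/s = 2.969 km/s.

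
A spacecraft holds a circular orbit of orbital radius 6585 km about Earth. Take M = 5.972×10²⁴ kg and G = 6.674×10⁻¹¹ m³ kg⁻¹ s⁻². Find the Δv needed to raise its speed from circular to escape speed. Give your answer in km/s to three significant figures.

μ = GM = 6.674×10⁻¹¹ × 5.972×10²⁴ = 3.986×10¹⁴ m³/s².
r = 6585 km = 6.585×10⁶ m.
Circular speed v_c = √(μ/r) = 7780 m/s.
Escape speed v_esc = √(2μ/r) = √2 × v_c = 11000 m/s.
Δv = v_esc − v_c = 3223 m/s = 3.223 km/s.

Δv ≈ 3.22 km/s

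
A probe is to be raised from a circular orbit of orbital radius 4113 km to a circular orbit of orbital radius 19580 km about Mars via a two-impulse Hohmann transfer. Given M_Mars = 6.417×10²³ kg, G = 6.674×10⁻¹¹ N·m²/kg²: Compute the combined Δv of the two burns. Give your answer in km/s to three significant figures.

μ = GM = 6.674×10⁻¹¹ × 6.417×10²³ = 4.283×10¹³ m³/s².
r₁ = 4113 km = 4.113×10⁶ m.
r₂ = 19580 km = 1.958×10⁷ m.
Transfer ellipse a_t = (r₁ + r₂)/2 = 1.185×10⁷ m.
At r₁: circular v_c1 = √(μ/r₁) = 3227 m/s; transfer-periapsis v_p = √[μ(2/r₁ − 1/a_t)] = 4148 m/s.
Δv₁ = v_p − v_c1 = 921.6 m/s.
At r₂: circular v_c2 = √(μ/r₂) = 1479 m/s; transfer-apoapsis v_a = √[μ(2/r₂ − 1/a_t)] = 871.4 m/s.
Δv₂ = v_c2 − v_a = 607.5 m/s.
Total Δv = Δv₁ + Δv₂ = 1529 m/s = 1.529 km/s.

Δv_total ≈ 1.53 km/s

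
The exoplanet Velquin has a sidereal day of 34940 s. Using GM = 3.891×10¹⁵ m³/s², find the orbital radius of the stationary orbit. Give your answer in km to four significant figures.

r_sync ≈ 49370 km

A synchronous orbit has period T, so by Kepler's third law a = (μT²/4π²)^(1/3).
μT²/4π² = 3.891×10¹⁵ × (3.494×10⁴)² / 39.48 = 1.203×10²³ m³.
a = 4.937×10⁷ m = 49368 km.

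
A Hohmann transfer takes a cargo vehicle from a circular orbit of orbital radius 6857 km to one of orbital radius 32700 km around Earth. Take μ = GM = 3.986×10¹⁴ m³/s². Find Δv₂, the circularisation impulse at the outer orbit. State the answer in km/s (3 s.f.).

Δv ≈ 1.44 km/s

r₁ = 6857 km = 6.857×10⁶ m.
r₂ = 32700 km = 3.270×10⁷ m.
Transfer ellipse a_t = (r₁ + r₂)/2 = 1.978×10⁷ m.
At r₁: circular v_c1 = √(μ/r₁) = 7624 m/s; transfer-perigee v_p = √[μ(2/r₁ − 1/a_t)] = 9803 m/s.
At r₂: circular v_c2 = √(μ/r₂) = 3491 m/s; transfer-apogee v_a = √[μ(2/r₂ − 1/a_t)] = 2056 m/s.
Δv₂ = v_c2 − v_a = 1436 m/s.
= 1.436 km/s.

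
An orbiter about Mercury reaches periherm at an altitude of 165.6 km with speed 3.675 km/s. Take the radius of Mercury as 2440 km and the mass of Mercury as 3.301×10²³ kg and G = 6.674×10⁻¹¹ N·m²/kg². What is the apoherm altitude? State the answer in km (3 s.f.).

μ = GM = 6.674×10⁻¹¹ × 3.301×10²³ = 2.203×10¹³ m³/s².
r_p = 2440 + 165.6 = 2605.6 km = 2.606×10⁶ m.
Specific energy ε = v²/2 − μ/r = -1.702×10⁶ J/kg, so a = −μ/(2ε) = 6.471×10⁶ m.
The apsides satisfy r_p + r_a = 2a, so the apoherm radius is 2a − r_p = 1.034×10⁷ m = 10336 km.
Apoherm altitude = 10336 − 2440 = 7895.5 km.

apoherm altitude ≈ 7900 km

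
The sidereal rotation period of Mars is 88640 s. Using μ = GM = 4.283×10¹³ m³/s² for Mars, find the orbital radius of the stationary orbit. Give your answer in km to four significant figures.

A synchronous orbit has period T, so by Kepler's third law a = (μT²/4π²)^(1/3).
μT²/4π² = 4.283×10¹³ × (8.864×10⁴)² / 39.48 = 8.524×10²¹ m³.
a = 2.043×10⁷ m = 20428 km.

r_sync ≈ 20430 km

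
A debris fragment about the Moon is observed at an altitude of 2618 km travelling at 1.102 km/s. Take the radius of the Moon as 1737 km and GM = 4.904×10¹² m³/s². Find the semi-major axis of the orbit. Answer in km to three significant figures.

a ≈ 4730 km

r = 1737 + 2618 = 4355.0 km = 4.355×10⁶ m.
Vis-viva rearranged: 1/a = 2/r − v²/μ = 4.592×10⁻⁷ − 2.476×10⁻⁷ = 2.116×10⁻⁷ m⁻¹.
a = 4.726×10⁶ m = 4725.7 km.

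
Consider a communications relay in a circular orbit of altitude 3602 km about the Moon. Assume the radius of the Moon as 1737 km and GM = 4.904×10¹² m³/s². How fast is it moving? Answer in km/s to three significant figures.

r = 1737 + 3602 = 5339.0 km = 5.3390×10⁶ m.
For a circular orbit v = √(μ/r) = √(4.904×10¹² / 5.339×10⁶) = √(9.185×10⁵) = 958.4 m/s.
That is 0.9584 km/s.

v ≈ 0.958 km/s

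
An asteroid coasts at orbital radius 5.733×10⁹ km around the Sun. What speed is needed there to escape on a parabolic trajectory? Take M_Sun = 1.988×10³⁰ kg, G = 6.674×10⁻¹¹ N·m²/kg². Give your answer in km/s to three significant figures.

μ = GM = 6.674×10⁻¹¹ × 1.988×10³⁰ = 1.327×10²⁰ m³/s².
r = 5.733×10⁹ km = 5.733×10¹² m.
Escape speed v_esc = √(2μ/r) = √(2 × 1.327×10²⁰ / 5.733×10¹²) = √(4.629×10⁷) = 6803 m/s.
= 6.803 km/s.

v_esc ≈ 6.80 km/s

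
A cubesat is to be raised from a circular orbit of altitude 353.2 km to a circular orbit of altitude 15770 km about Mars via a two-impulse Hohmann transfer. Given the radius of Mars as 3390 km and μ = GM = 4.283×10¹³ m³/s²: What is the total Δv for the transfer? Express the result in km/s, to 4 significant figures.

r₁ = 3390 + 353.2 = 3743.2 km = 3.7432×10⁶ m.
r₂ = 3390 + 15770 = 19160 km = 1.9160×10⁷ m.
Transfer ellipse a_t = (r₁ + r₂)/2 = 1.145×10⁷ m.
At r₁: circular v_c1 = √(μ/r₁) = 3383 m/s; transfer-periapsis v_p = √[μ(2/r₁ − 1/a_t)] = 4375 m/s.
Δv₁ = v_p − v_c1 = 992.8 m/s.
At r₂: circular v_c2 = √(μ/r₂) = 1495 m/s; transfer-apoapsis v_a = √[μ(2/r₂ − 1/a_t)] = 854.8 m/s.
Δv₂ = v_c2 − v_a = 640.3 m/s.
Total Δv = Δv₁ + Δv₂ = 1633 m/s = 1.633 km/s.

Δv_total ≈ 1.633 km/s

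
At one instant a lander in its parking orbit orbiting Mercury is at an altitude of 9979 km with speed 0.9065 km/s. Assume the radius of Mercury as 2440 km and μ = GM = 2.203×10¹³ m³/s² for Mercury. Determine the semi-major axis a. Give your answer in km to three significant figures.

r = 2440 + 9979 = 12419 km = 1.242×10⁷ m.
Vis-viva rearranged: 1/a = 2/r − v²/μ = 1.610×10⁻⁷ − 3.730×10⁻⁸ = 1.237×10⁻⁷ m⁻¹.
a = 8.081×10⁶ m = 8081.3 km.

a ≈ 8080 km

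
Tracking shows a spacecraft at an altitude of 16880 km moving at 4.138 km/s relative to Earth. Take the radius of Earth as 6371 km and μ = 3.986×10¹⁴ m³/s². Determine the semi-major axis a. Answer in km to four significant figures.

a ≈ 23220 km

r = 6371 + 16880 = 23251 km = 2.325×10⁷ m.
Vis-viva rearranged: 1/a = 2/r − v²/μ = 8.602×10⁻⁸ − 4.296×10⁻⁸ = 4.306×10⁻⁸ m⁻¹.
a = 2.322×10⁷ m = 23223 km.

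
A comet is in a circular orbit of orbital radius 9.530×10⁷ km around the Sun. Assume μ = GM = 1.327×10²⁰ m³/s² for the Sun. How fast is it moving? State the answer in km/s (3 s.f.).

v ≈ 37.3 km/s

r = 9.530×10⁷ km = 9.530×10¹⁰ m.
For a circular orbit v = √(μ/r) = √(1.327×10²⁰ / 9.530×10¹⁰) = √(1.392×10⁹) = 37320 m/s.
That is 37.32 km/s.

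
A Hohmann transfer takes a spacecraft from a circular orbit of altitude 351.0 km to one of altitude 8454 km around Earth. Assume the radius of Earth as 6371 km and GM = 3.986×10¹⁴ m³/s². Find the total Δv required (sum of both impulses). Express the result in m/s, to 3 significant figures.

r₁ = 6371 + 351.0 = 6722.0 km = 6.7220×10⁶ m.
r₂ = 6371 + 8454 = 14825 km = 1.4825×10⁷ m.
Transfer ellipse a_t = (r₁ + r₂)/2 = 1.077×10⁷ m.
At r₁: circular v_c1 = √(μ/r₁) = 7701 m/s; transfer-perigee v_p = √[μ(2/r₁ − 1/a_t)] = 9033 m/s.
Δv₁ = v_p − v_c1 = 1333 m/s.
At r₂: circular v_c2 = √(μ/r₂) = 5185 m/s; transfer-apogee v_a = √[μ(2/r₂ − 1/a_t)] = 4096 m/s.
Δv₂ = v_c2 − v_a = 1089 m/s.
Total Δv = Δv₁ + Δv₂ = 2422 m/s.

Δv_total ≈ 2420 m/s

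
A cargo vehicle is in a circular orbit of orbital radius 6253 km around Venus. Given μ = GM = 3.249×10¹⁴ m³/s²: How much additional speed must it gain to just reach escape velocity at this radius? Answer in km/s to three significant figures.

r = 6253 km = 6.253×10⁶ m.
Circular speed v_c = √(μ/r) = 7208 m/s.
Escape speed v_esc = √(2μ/r) = √2 × v_c = 10190 m/s.
Δv = v_esc − v_c = 2986 m/s = 2.986 km/s.

Δv ≈ 2.99 km/s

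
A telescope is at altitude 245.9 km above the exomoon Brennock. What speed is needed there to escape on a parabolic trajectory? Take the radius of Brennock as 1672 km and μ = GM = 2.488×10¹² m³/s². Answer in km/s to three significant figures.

r = 1672 + 245.9 = 1917.9 km = 1.9179×10⁶ m.
Escape speed v_esc = √(2μ/r) = √(2 × 2.488×10¹² / 1.918×10⁶) = √(2.595×10⁶) = 1611 m/s.
= 1.611 km/s.

v_esc ≈ 1.61 km/s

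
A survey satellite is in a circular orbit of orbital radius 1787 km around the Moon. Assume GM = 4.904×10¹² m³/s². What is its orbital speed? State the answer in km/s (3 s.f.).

v ≈ 1.66 km/s

r = 1787 km = 1.787×10⁶ m.
For a circular orbit v = √(μ/r) = √(4.904×10¹² / 1.787×10⁶) = √(2.744×10⁶) = 1657 m/s.
That is 1.657 km/s.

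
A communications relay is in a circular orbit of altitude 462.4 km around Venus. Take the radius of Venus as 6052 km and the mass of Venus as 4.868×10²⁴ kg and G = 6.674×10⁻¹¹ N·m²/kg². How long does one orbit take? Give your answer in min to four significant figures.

μ = GM = 6.674×10⁻¹¹ × 4.868×10²⁴ = 3.249×10¹⁴ m³/s².
r = 6052 + 462.4 = 6514.4 km = 6.5144×10⁶ m.
Kepler's third law: T = 2π√(r³/μ) = 2π√((6.514×10⁶)³ / 3.249×10¹⁴).
r³/μ = 8.509×10⁵ s², so T = 2π × 9.225×10² = 5.796×10³ s.
Converting: 5.796×10³ s ÷ 60.00 = 96.60 min.

T ≈ 96.60 min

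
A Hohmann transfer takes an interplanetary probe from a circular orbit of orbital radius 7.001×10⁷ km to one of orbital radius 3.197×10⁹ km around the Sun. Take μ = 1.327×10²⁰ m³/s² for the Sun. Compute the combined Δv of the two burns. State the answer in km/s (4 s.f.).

r₁ = 7.001×10⁷ km = 7.001×10¹⁰ m.
r₂ = 3.197×10⁹ km = 3.197×10¹² m.
Transfer ellipse a_t = (r₁ + r₂)/2 = 1.634×10¹² m.
At r₁: circular v_c1 = √(μ/r₁) = 43540 m/s; transfer-perihelion v_p = √[μ(2/r₁ − 1/a_t)] = 60910 m/s.
Δv₁ = v_p − v_c1 = 17370 m/s.
At r₂: circular v_c2 = √(μ/r₂) = 6443 m/s; transfer-aphelion v_a = √[μ(2/r₂ − 1/a_t)] = 1334 m/s.
Δv₂ = v_c2 − v_a = 5109 m/s.
Total Δv = Δv₁ + Δv₂ = 22480 m/s = 22.48 km/s.

Δv_total ≈ 22.48 km/s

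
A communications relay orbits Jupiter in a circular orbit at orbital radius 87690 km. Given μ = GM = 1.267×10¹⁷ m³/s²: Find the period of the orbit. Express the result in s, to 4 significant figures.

T ≈ 14490 s

r = 87690 km = 8.769×10⁷ m.
Kepler's third law: T = 2π√(r³/μ) = 2π√((8.769×10⁷)³ / 1.267×10¹⁷).
r³/μ = 5.322×10⁶ s², so T = 2π × 2.307×10³ = 1.449×10⁴ s.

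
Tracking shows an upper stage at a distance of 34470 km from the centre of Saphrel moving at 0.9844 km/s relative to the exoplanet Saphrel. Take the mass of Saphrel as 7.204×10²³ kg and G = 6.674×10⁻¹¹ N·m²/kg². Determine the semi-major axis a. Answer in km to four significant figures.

a ≈ 26410 km

μ = GM = 6.674×10⁻¹¹ × 7.204×10²³ = 4.808×10¹³ m³/s².
r = 3.447×10⁷ m.
Vis-viva rearranged: 1/a = 2/r − v²/μ = 5.802×10⁻⁸ − 2.016×10⁻⁸ = 3.787×10⁻⁸ m⁻¹.
a = 2.641×10⁷ m = 26409 km.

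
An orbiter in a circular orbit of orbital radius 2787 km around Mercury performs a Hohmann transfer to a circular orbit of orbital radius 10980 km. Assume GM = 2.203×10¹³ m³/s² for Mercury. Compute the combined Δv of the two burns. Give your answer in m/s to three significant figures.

r₁ = 2787 km = 2.787×10⁶ m.
r₂ = 10980 km = 1.098×10⁷ m.
Transfer ellipse a_t = (r₁ + r₂)/2 = 6.884×10⁶ m.
At r₁: circular v_c1 = √(μ/r₁) = 2812 m/s; transfer-periherm v_p = √[μ(2/r₁ − 1/a_t)] = 3551 m/s.
Δv₁ = v_p − v_c1 = 739.4 m/s.
At r₂: circular v_c2 = √(μ/r₂) = 1416 m/s; transfer-apoherm v_a = √[μ(2/r₂ − 1/a_t)] = 901.3 m/s.
Δv₂ = v_c2 − v_a = 515.2 m/s.
Total Δv = Δv₁ + Δv₂ = 1255 m/s.

Δv_total ≈ 1250 m/s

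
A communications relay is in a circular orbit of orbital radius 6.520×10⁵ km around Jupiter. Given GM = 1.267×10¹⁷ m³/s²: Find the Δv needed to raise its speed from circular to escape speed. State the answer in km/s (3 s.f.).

r = 6.520×10⁵ km = 6.520×10⁸ m.
Circular speed v_c = √(μ/r) = 13940 m/s.
Escape speed v_esc = √(2μ/r) = √2 × v_c = 19710 m/s.
Δv = v_esc − v_c = 5774 m/s = 5.774 km/s.

Δv ≈ 5.77 km/s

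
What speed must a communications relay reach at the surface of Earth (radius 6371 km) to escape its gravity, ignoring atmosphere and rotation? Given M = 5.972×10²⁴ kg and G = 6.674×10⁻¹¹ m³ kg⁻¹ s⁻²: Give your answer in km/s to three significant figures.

v_esc ≈ 11.2 km/s

μ = GM = 6.674×10⁻¹¹ × 5.972×10²⁴ = 3.986×10¹⁴ m³/s².
r = R = 6.371×10⁶ m.
Escape speed v_esc = √(2μ/r) = √(2 × 3.986×10¹⁴ / 6.371×10⁶) = √(1.251×10⁸) = 11190 m/s.
= 11.19 km/s.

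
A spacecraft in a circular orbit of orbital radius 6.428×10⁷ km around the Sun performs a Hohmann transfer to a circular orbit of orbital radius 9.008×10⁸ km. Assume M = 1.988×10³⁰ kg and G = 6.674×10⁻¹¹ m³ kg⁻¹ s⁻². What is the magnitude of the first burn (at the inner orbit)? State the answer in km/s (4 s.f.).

μ = GM = 6.674×10⁻¹¹ × 1.988×10³⁰ = 1.327×10²⁰ m³/s².
r₁ = 6.428×10⁷ km = 6.428×10¹⁰ m.
r₂ = 9.008×10⁸ km = 9.008×10¹¹ m.
Transfer ellipse a_t = (r₁ + r₂)/2 = 4.825×10¹¹ m.
At r₁: circular v_c1 = √(μ/r₁) = 45430 m/s; transfer-perihelion v_p = √[μ(2/r₁ − 1/a_t)] = 62070 m/s.
Δv₁ = v_p − v_c1 = 16640 m/s.
= 16.64 km/s.

Δv ≈ 16.64 km/s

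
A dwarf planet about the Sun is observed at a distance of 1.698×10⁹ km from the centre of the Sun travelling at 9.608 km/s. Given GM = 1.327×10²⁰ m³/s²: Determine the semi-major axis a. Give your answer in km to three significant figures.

r = 1.698×10¹² m.
Vis-viva rearranged: 1/a = 2/r − v²/μ = 1.178×10⁻¹² − 6.957×10⁻¹³ = 4.822×10⁻¹³ m⁻¹.
a = 2.074×10¹² m = 2.0738×10⁹ km.

a ≈ 2.07×10⁹ km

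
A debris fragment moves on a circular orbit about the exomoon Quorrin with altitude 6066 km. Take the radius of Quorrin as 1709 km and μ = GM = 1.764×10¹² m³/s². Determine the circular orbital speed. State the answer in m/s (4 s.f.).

v ≈ 476.3 m/s

r = 1709 + 6066 = 7775.0 km = 7.7750×10⁶ m.
For a circular orbit v = √(μ/r) = √(1.764×10¹² / 7.775×10⁶) = √(2.269×10⁵) = 476.3 m/s.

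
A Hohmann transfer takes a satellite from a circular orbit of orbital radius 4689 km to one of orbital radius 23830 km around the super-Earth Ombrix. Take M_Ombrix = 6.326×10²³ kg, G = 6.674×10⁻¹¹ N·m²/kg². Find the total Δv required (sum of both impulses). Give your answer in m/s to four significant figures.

Δv_total ≈ 1446 m/s

μ = GM = 6.674×10⁻¹¹ × 6.326×10²³ = 4.222×10¹³ m³/s².
r₁ = 4689 km = 4.689×10⁶ m.
r₂ = 23830 km = 2.383×10⁷ m.
Transfer ellipse a_t = (r₁ + r₂)/2 = 1.426×10⁷ m.
At r₁: circular v_c1 = √(μ/r₁) = 3001 m/s; transfer-periapsis v_p = √[μ(2/r₁ − 1/a_t)] = 3879 m/s.
Δv₁ = v_p − v_c1 = 878.4 m/s.
At r₂: circular v_c2 = √(μ/r₂) = 1331 m/s; transfer-apoapsis v_a = √[μ(2/r₂ − 1/a_t)] = 763.3 m/s.
Δv₂ = v_c2 − v_a = 567.8 m/s.
Total Δv = Δv₁ + Δv₂ = 1446 m/s.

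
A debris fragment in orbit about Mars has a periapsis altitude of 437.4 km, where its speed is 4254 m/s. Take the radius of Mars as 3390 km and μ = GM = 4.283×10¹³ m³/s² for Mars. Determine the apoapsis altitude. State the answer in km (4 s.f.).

apoapsis altitude ≈ 12780 km

r_p = 3390 + 437.4 = 3827.4 km = 3.827×10⁶ m.
Specific energy ε = v²/2 − μ/r = -2.142×10⁶ J/kg, so a = −μ/(2ε) = 9.997×10⁶ m.
The apsides satisfy r_p + r_a = 2a, so the apoapsis radius is 2a − r_p = 1.617×10⁷ m = 16167 km.
Apoapsis altitude = 16167 − 3390 = 12777 km.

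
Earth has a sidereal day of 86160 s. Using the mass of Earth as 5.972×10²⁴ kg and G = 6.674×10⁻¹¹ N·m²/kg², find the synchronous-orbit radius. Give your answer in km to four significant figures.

μ = GM = 6.674×10⁻¹¹ × 5.972×10²⁴ = 3.986×10¹⁴ m³/s².
A synchronous orbit has period T, so by Kepler's third law a = (μT²/4π²)^(1/3).
μT²/4π² = 3.986×10¹⁴ × (8.616×10⁴)² / 39.48 = 7.495×10²² m³.
a = 4.216×10⁷ m = 42162 km.

r_sync ≈ 42160 km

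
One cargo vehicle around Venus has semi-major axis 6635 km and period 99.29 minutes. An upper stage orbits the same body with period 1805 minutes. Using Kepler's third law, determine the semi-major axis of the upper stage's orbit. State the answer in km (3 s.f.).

Kepler's third law: a³ ∝ T², so a₂ = a₁ (T₂/T₁)^(2/3).
T₂/T₁ = 18.18, (T₂/T₁)^(2/3) = 6.914.
a₂ = 6635 × 6.914 = 45870 km.

a₂ ≈ 45900 km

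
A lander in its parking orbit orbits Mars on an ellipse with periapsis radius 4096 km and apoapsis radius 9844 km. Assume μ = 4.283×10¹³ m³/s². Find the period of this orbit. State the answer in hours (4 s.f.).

Semi-major axis a = (r_p + r_a)/2 = (4096.0 + 9844.0)/2 = 6970.0 km = 6.970×10⁶ m.
By Kepler's third law T = 2π√(a³/μ) = 2π × 2.812×10³ = 1.767×10⁴ s.
= 4.907 hours.

T ≈ 4.907 hours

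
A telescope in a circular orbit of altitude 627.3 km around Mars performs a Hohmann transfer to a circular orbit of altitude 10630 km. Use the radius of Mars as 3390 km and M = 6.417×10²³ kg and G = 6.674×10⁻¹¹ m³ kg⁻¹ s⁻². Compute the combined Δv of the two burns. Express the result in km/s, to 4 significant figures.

μ = GM = 6.674×10⁻¹¹ × 6.417×10²³ = 4.283×10¹³ m³/s².
r₁ = 3390 + 627.3 = 4017.3 km = 4.0173×10⁶ m.
r₂ = 3390 + 10630 = 14020 km = 1.4020×10⁷ m.
Transfer ellipse a_t = (r₁ + r₂)/2 = 9.019×10⁶ m.
At r₁: circular v_c1 = √(μ/r₁) = 3265 m/s; transfer-periapsis v_p = √[μ(2/r₁ − 1/a_t)] = 4071 m/s.
Δv₁ = v_p − v_c1 = 805.9 m/s.
At r₂: circular v_c2 = √(μ/r₂) = 1748 m/s; transfer-apoapsis v_a = √[μ(2/r₂ − 1/a_t)] = 1166 m/s.
Δv₂ = v_c2 − v_a = 581.3 m/s.
Total Δv = Δv₁ + Δv₂ = 1387 m/s = 1.387 km/s.

Δv_total ≈ 1.387 km/s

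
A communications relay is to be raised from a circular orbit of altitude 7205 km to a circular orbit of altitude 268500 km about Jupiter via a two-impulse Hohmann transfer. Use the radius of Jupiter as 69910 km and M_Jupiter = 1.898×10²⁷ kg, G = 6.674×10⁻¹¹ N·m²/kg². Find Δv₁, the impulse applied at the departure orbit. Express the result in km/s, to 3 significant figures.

Δv ≈ 11.2 km/s

μ = GM = 6.674×10⁻¹¹ × 1.898×10²⁷ = 1.267×10¹⁷ m³/s².
r₁ = 69910 + 7205 = 77115 km = 7.7115×10⁷ m.
r₂ = 69910 + 268500 = 338410 km = 3.3841×10⁸ m.
Transfer ellipse a_t = (r₁ + r₂)/2 = 2.078×10⁸ m.
At r₁: circular v_c1 = √(μ/r₁) = 40530 m/s; transfer-perijove v_p = √[μ(2/r₁ − 1/a_t)] = 51730 m/s.
Δv₁ = v_p − v_c1 = 11200 m/s.
= 11.20 km/s.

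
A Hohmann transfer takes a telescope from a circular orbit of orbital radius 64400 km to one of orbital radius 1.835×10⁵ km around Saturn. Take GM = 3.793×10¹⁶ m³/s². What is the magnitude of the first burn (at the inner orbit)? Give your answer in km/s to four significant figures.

r₁ = 64400 km = 6.440×10⁷ m.
r₂ = 1.835×10⁵ km = 1.835×10⁸ m.
Transfer ellipse a_t = (r₁ + r₂)/2 = 1.240×10⁸ m.
At r₁: circular v_c1 = √(μ/r₁) = 24270 m/s; transfer-perikrone v_p = √[μ(2/r₁ − 1/a_t)] = 29530 m/s.
Δv₁ = v_p − v_c1 = 5260 m/s.
= 5.260 km/s.

Δv ≈ 5.260 km/s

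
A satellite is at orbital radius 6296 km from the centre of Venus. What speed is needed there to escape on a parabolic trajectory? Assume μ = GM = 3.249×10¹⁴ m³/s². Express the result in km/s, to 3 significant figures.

r = 6296 km = 6.296×10⁶ m.
Escape speed v_esc = √(2μ/r) = √(2 × 3.249×10¹⁴ / 6.296×10⁶) = √(1.032×10⁸) = 10160 m/s.
= 10.16 km/s.

v_esc ≈ 10.2 km/s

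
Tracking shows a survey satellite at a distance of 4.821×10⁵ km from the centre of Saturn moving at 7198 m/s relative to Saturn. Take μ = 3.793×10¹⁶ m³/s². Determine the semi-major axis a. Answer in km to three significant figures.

a ≈ 3.59×10⁵ km

r = 4.821×10⁸ m.
Vis-viva rearranged: 1/a = 2/r − v²/μ = 4.149×10⁻⁹ − 1.366×10⁻⁹ = 2.783×10⁻⁹ m⁻¹.
a = 3.594×10⁸ m = 3.5938×10⁵ km.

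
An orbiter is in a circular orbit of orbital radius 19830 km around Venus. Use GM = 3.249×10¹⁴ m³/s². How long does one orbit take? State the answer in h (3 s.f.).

r = 19830 km = 1.983×10⁷ m.
Kepler's third law: T = 2π√(r³/μ) = 2π√((1.983×10⁷)³ / 3.249×10¹⁴).
r³/μ = 2.400×10⁷ s², so T = 2π × 4.899×10³ = 3.078×10⁴ s.
Converting: 3.078×10⁴ s ÷ 3600 = 8.550 h.

T ≈ 8.55 h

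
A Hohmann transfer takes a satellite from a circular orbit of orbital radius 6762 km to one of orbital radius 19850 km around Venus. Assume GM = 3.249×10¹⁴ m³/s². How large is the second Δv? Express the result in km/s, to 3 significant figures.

r₁ = 6762 km = 6.762×10⁶ m.
r₂ = 19850 km = 1.985×10⁷ m.
Transfer ellipse a_t = (r₁ + r₂)/2 = 1.331×10⁷ m.
At r₁: circular v_c1 = √(μ/r₁) = 6932 m/s; transfer-periapsis v_p = √[μ(2/r₁ − 1/a_t)] = 8466 m/s.
At r₂: circular v_c2 = √(μ/r₂) = 4046 m/s; transfer-apoapsis v_a = √[μ(2/r₂ − 1/a_t)] = 2884 m/s.
Δv₂ = v_c2 − v_a = 1162 m/s.
= 1.162 km/s.

Δv ≈ 1.16 km/s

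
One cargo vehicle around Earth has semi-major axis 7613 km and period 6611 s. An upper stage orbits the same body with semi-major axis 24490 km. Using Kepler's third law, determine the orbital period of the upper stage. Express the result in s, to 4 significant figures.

T₂ ≈ 38140 s

Kepler's third law: T² ∝ a³, so T₂ = T₁ (a₂/a₁)^(3/2).
a₂/a₁ = 3.217, (a₂/a₁)^(3/2) = 5.770.
T₂ = 6611 × 5.770 = 38140 s.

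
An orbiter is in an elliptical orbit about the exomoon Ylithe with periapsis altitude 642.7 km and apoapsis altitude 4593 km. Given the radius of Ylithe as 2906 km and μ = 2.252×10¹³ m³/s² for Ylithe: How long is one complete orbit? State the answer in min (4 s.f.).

T ≈ 286.5 min

r_p = 2906 + 642.7 = 3548.7 km = 3.5487×10⁶ m.
r_a = 2906 + 4593 = 7499.0 km = 7.4990×10⁶ m.
Semi-major axis a = (r_p + r_a)/2 = (3548.7 + 7499.0)/2 = 5523.9 km = 5.524×10⁶ m.
By Kepler's third law T = 2π√(a³/μ) = 2π × 2.736×10³ = 1.719×10⁴ s.
= 286.5 min.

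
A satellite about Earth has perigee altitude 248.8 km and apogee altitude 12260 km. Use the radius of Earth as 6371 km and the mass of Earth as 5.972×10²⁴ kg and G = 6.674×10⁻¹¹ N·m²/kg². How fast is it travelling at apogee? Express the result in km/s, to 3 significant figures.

μ = GM = 6.674×10⁻¹¹ × 5.972×10²⁴ = 3.986×10¹⁴ m³/s².
r_p = 6371 + 248.8 = 6619.8 km = 6.6198×10⁶ m.
r_a = 6371 + 12260 = 18631 km = 1.8631×10⁷ m.
Semi-major axis a = (r_p + r_a)/2 = 12625 km = 1.263×10⁷ m.
Vis-viva: v² = μ(2/r − 1/a) = 3.986×10¹⁴ × (1.073×10⁻⁷ − 7.921×10⁻⁸) = 1.122×10⁷ m²/s².
v = 3349 m/s = 3.349 km/s.

v ≈ 3.35 km/s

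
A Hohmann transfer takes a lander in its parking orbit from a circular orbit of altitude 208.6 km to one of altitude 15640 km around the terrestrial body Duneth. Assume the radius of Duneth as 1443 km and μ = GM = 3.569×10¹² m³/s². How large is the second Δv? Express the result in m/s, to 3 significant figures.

r₁ = 1443 + 208.6 = 1651.6 km = 1.6516×10⁶ m.
r₂ = 1443 + 15640 = 17083 km = 1.7083×10⁷ m.
Transfer ellipse a_t = (r₁ + r₂)/2 = 9.367×10⁶ m.
At r₁: circular v_c1 = √(μ/r₁) = 1470 m/s; transfer-periapsis v_p = √[μ(2/r₁ − 1/a_t)] = 1985 m/s.
At r₂: circular v_c2 = √(μ/r₂) = 457.1 m/s; transfer-apoapsis v_a = √[μ(2/r₂ − 1/a_t)] = 191.9 m/s.
Δv₂ = v_c2 − v_a = 265.2 m/s.

Δv ≈ 265 m/s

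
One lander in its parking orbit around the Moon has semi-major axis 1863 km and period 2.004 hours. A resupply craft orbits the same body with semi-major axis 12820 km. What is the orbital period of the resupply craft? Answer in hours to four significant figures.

T₂ ≈ 36.18 hours

Kepler's third law: T² ∝ a³, so T₂ = T₁ (a₂/a₁)^(3/2).
a₂/a₁ = 6.881, (a₂/a₁)^(3/2) = 18.05.
T₂ = 2.004 × 18.05 = 36.18 hours.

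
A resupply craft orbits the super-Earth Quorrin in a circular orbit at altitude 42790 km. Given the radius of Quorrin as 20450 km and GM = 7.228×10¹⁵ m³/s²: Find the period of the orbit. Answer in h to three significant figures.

T ≈ 10.3 h

r = 20450 + 42790 = 63240 km = 6.3240×10⁷ m.
Kepler's third law: T = 2π√(r³/μ) = 2π√((6.324×10⁷)³ / 7.228×10¹⁵).
r³/μ = 3.499×10⁷ s², so T = 2π × 5.915×10³ = 3.717×10⁴ s.
Converting: 3.717×10⁴ s ÷ 3600 = 10.32 h.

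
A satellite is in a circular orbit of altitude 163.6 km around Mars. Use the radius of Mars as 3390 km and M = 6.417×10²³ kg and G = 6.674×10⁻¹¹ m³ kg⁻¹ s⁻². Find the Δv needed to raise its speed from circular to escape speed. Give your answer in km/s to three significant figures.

μ = GM = 6.674×10⁻¹¹ × 6.417×10²³ = 4.283×10¹³ m³/s².
r = 3390 + 163.6 = 3553.6 km = 3.5536×10⁶ m.
Circular speed v_c = √(μ/r) = 3472 m/s.
Escape speed v_esc = √(2μ/r) = √2 × v_c = 4910 m/s.
Δv = v_esc − v_c = 1438 m/s = 1.438 km/s.

Δv ≈ 1.44 km/s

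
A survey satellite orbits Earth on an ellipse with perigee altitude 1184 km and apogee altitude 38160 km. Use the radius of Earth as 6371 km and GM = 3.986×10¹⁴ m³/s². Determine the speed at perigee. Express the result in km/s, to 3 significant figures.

v ≈ 9.50 km/s

r_p = 6371 + 1184 = 7555.0 km = 7.5550×10⁶ m.
r_a = 6371 + 38160 = 44531 km = 4.4531×10⁷ m.
Semi-major axis a = (r_p + r_a)/2 = 26043 km = 2.604×10⁷ m.
Vis-viva: v² = μ(2/r − 1/a) = 3.986×10¹⁴ × (2.647×10⁻⁷ − 3.840×10⁻⁸) = 9.021×10⁷ m²/s².
v = 9498 m/s = 9.498 km/s.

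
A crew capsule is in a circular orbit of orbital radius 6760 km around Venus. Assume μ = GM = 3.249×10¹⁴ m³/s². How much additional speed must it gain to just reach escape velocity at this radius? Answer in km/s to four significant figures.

r = 6760 km = 6.760×10⁶ m.
Circular speed v_c = √(μ/r) = 6933 m/s.
Escape speed v_esc = √(2μ/r) = √2 × v_c = 9804 m/s.
Δv = v_esc − v_c = 2872 m/s = 2.872 km/s.

Δv ≈ 2.872 km/s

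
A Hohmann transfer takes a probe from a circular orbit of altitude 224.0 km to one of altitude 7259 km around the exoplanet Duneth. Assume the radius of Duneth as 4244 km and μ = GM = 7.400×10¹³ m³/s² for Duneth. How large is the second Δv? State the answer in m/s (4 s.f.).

Δv ≈ 639.1 m/s

r₁ = 4244 + 224.0 = 4468.0 km = 4.4680×10⁶ m.
r₂ = 4244 + 7259 = 11503 km = 1.1503×10⁷ m.
Transfer ellipse a_t = (r₁ + r₂)/2 = 7.986×10⁶ m.
At r₁: circular v_c1 = √(μ/r₁) = 4070 m/s; transfer-periapsis v_p = √[μ(2/r₁ − 1/a_t)] = 4884 m/s.
At r₂: circular v_c2 = √(μ/r₂) = 2536 m/s; transfer-apoapsis v_a = √[μ(2/r₂ − 1/a_t)] = 1897 m/s.
Δv₂ = v_c2 − v_a = 639.1 m/s.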